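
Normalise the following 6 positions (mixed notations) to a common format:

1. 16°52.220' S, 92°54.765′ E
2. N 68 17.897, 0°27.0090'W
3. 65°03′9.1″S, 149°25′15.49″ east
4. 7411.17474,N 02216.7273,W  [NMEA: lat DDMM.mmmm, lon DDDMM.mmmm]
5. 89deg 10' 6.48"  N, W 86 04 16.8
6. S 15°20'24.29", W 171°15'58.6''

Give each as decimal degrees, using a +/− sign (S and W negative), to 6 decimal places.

Point 1:
  Latitude: 52.22′ = 0.870333°; total 16.8703333
  S → negative
  λ: 54.765′ = 0.912750°; total 92.9127500
  E → positive
Point 2:
  φ: 17.897′ = 0.298283°; total 68.2982833
  N → positive
  Longitude: 0 + 27.009/60 = 0.4501500
  hemisphere W, so the sign is −
Point 3:
  Lat: 65 + 3/60 + 9.1/3600 = 65.0525278
  S → negative
  λ: 25′ + 15.49″ = 25.25817′; 149 + 25.25817/60 = 149.4209694
  E → positive
Point 4:
  φ: split at 2 digits → 74° and 11.17474′; 74 + 11.17474/60 = 74.1862457
  N ⇒ keep positive
  Lon: split at 3 digits → 022° and 16.7273′; 22 + 16.7273/60 = 22.2787883
  W → negative
Point 5:
  Latitude: 89 + 10/60 + 6.48/3600 = 89.1684667
  N → positive
  Longitude: 4′ + 16.8″ = 4.28000′; 86 + 4.28000/60 = 86.0713333
  W → negative
Point 6:
  Lat: 15° + 20/60 + 24.29/3600 = 15 + 0.333333 + 0.006747 = 15.3400806
  S → negative
  λ: 15′ + 58.6″ = 15.97667′; 171 + 15.97667/60 = 171.2662778
  W ⇒ negate

1. -16.870333, 92.912750
2. 68.298283, -0.450150
3. -65.052528, 149.420969
4. 74.186246, -22.278788
5. 89.168467, -86.071333
6. -15.340081, -171.266278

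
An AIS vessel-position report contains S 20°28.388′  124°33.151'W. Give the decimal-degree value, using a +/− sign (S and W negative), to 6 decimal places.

-20.473133, -124.552517

φ: 20 + 28.388/60 = 20.4731333
hemisphere S, so the sign is −
Longitude: 33.151′ = 0.552517°; total 124.5525167
hemisphere W, so the sign is −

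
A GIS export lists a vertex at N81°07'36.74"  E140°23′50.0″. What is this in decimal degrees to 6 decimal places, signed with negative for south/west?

81.126872, 140.397222

Lat: 7′ + 36.74″ = 7.61233′; 81 + 7.61233/60 = 81.1268722
N → positive
λ: 140 + 23/60 + 50/3600 = 140.3972222
E → positive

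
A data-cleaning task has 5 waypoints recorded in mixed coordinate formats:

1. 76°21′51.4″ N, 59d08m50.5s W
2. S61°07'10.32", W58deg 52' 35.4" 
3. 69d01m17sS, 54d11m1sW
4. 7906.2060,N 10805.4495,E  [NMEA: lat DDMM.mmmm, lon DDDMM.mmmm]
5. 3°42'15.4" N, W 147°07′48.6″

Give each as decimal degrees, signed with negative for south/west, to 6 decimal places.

1. 76.364278, -59.147361
2. -61.119533, -58.876500
3. -69.021389, -54.183611
4. 79.103433, 108.090825
5. 3.704278, -147.130167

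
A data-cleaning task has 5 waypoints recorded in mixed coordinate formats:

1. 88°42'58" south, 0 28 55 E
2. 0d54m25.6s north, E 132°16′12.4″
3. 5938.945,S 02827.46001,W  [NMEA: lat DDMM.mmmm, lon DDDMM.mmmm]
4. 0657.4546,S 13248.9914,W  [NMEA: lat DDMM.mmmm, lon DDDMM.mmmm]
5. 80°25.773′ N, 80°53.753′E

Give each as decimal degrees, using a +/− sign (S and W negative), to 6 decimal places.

Point 1:
  Lat: 42′ + 58″ = 42.96667′; 88 + 42.96667/60 = 88.7161111
  S ⇒ negate
  λ: 0° + 28/60 + 55/3600 = 0 + 0.466667 + 0.015278 = 0.4819444
  E ⇒ keep positive
Point 2:
  Lat: 0° + 54/60 + 25.6/3600 = 0 + 0.900000 + 0.007111 = 0.9071111
  N → positive
  Longitude: 132 + 16/60 + 12.4/3600 = 132.2701111
  E ⇒ keep positive
Point 3:
  Latitude: split at 2 digits → 59° and 38.945′; 59 + 38.945/60 = 59.6490833
  S ⇒ negate
  λ: split at 3 digits → 028° and 27.46001′; 28 + 27.46001/60 = 28.4576668
  W ⇒ negate
Point 4:
  Latitude: split at 2 digits → 06° and 57.4546′; 6 + 57.4546/60 = 6.9575767
  S → negative
  λ: degrees = first 3 digits = 132, minutes = 48.9914; 132 + 48.9914/60 = 132.8165233
  W ⇒ negate
Point 5:
  Latitude: 80 + 25.773/60 = 80.4295500
  N ⇒ keep positive
  λ: 80 + 53.753/60 = 80.8958833
  E ⇒ keep positive

1. -88.716111, 0.481944
2. 0.907111, 132.270111
3. -59.649083, -28.457667
4. -6.957577, -132.816523
5. 80.429550, 80.895883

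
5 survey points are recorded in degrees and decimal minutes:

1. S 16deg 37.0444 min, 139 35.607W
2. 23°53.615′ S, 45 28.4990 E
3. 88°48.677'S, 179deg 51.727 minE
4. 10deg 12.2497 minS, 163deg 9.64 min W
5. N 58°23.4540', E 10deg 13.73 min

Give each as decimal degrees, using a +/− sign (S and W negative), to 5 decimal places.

1. -16.61741, -139.59345
2. -23.89358, 45.47498
3. -88.81128, 179.86212
4. -10.20416, -163.16067
5. 58.39090, 10.22883

Point 1:
  φ: 37.0444′ = 0.617407°; total 16.617407
  S → negative
  Lon: 35.607′ = 0.593450°; total 139.593450
  hemisphere W, so the sign is −
Point 2:
  φ: 53.615′ = 0.893583°; total 23.893583
  S → negative
  λ: 28.499′ = 0.474983°; total 45.474983
  E → positive
Point 3:
  Lat: 48.677′ = 0.811283°; total 88.811283
  S → negative
  λ: 51.727′ = 0.862117°; total 179.862117
  E → positive
Point 4:
  Lat: 12.2497′ = 0.204162°; total 10.204162
  hemisphere S, so the sign is −
  Lon: 163 + 9.64/60 = 163.160667
  W → negative
Point 5:
  Latitude: 58 + 23.454/60 = 58.390900
  N ⇒ keep positive
  Lon: 13.73′ = 0.228833°; total 10.228833
  E → positive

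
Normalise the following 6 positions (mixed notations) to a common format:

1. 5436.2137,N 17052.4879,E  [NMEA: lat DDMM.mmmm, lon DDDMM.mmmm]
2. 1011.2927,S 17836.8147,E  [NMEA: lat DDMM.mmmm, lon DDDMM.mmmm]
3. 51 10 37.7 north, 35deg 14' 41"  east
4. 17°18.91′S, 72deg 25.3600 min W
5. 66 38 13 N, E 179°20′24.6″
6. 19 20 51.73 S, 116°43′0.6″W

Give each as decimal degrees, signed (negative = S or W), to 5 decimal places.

Point 1:
  Lat: degrees = first 2 digits = 54, minutes = 36.2137; 54 + 36.2137/60 = 54.603562
  N ⇒ keep positive
  Lon: split at 3 digits → 170° and 52.4879′; 170 + 52.4879/60 = 170.874798
  E ⇒ keep positive
Point 2:
  φ: split at 2 digits → 10° and 11.2927′; 10 + 11.2927/60 = 10.188212
  S → negative
  Longitude: degrees = first 3 digits = 178, minutes = 36.8147; 178 + 36.8147/60 = 178.613578
  E → positive
Point 3:
  Lat: 51° + 10/60 + 37.7/3600 = 51 + 0.166667 + 0.010472 = 51.177139
  N → positive
  Longitude: 14′ + 41″ = 14.68333′; 35 + 14.68333/60 = 35.244722
  E → positive
Point 4:
  Latitude: 18.91′ = 0.315167°; total 17.315167
  hemisphere S, so the sign is −
  Lon: 25.36′ = 0.422667°; total 72.422667
  hemisphere W, so the sign is −
Point 5:
  φ: 38′ + 13″ = 38.21667′; 66 + 38.21667/60 = 66.636944
  N → positive
  λ: 179° + 20/60 + 24.6/3600 = 179 + 0.333333 + 0.006833 = 179.340167
  E ⇒ keep positive
Point 6:
  Latitude: 19 + 20/60 + 51.73/3600 = 19.347703
  S → negative
  λ: 116 + 43/60 + 0.6/3600 = 116.716833
  W ⇒ negate

1. 54.60356, 170.87480
2. -10.18821, 178.61358
3. 51.17714, 35.24472
4. -17.31517, -72.42267
5. 66.63694, 179.34017
6. -19.34770, -116.71683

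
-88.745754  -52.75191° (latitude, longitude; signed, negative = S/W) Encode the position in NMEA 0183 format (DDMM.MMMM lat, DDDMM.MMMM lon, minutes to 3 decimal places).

Latitude is negative → S; |value| = 88.745754
Latitude: fractional part 0.745754 → 44.74524 minutes
Longitude is negative → W; |value| = 52.751910
Lon: fractional part 0.751910 → 45.11460 minutes

8844.745,S / 05245.115,W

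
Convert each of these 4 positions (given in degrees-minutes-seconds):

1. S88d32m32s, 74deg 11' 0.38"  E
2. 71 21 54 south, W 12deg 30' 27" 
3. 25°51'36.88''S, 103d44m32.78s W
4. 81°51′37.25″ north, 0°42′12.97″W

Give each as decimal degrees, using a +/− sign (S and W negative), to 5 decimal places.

1. -88.54222, 74.18344
2. -71.36500, -12.50750
3. -25.86024, -103.74244
4. 81.86035, -0.70360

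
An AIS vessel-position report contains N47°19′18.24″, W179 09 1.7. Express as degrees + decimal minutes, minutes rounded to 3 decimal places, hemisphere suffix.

47° 19.304′ N, 179° 9.028′ W

φ: 19 + 18.24/60 = 19.30400′
Lon: 9 + 1.7/60 = 9.02833′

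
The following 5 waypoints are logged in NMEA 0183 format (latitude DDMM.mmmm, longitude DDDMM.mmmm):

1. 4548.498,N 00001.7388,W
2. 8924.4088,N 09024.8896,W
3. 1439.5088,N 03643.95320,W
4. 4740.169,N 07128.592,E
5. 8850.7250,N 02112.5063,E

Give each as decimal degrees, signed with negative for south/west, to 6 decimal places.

1. 45.808300, -0.028980
2. 89.406813, -90.414827
3. 14.658480, -36.732553
4. 47.669483, 71.476533
5. 88.845417, 21.208438

Point 1:
  Latitude: degrees = first 2 digits = 45, minutes = 48.498; 45 + 48.498/60 = 45.8083000
  N → positive
  Longitude: degrees = first 3 digits = 0, minutes = 1.7388; 0 + 1.7388/60 = 0.0289800
  W → negative
Point 2:
  Latitude: degrees = first 2 digits = 89, minutes = 24.4088; 89 + 24.4088/60 = 89.4068133
  N ⇒ keep positive
  λ: split at 3 digits → 090° and 24.8896′; 90 + 24.8896/60 = 90.4148267
  W ⇒ negate
Point 3:
  Lat: split at 2 digits → 14° and 39.5088′; 14 + 39.5088/60 = 14.6584800
  N → positive
  Longitude: degrees = first 3 digits = 36, minutes = 43.9532; 36 + 43.9532/60 = 36.7325533
  hemisphere W, so the sign is −
Point 4:
  Latitude: split at 2 digits → 47° and 40.169′; 47 + 40.169/60 = 47.6694833
  N ⇒ keep positive
  λ: degrees = first 3 digits = 71, minutes = 28.592; 71 + 28.592/60 = 71.4765333
  E → positive
Point 5:
  φ: degrees = first 2 digits = 88, minutes = 50.725; 88 + 50.725/60 = 88.8454167
  N ⇒ keep positive
  Longitude: degrees = first 3 digits = 21, minutes = 12.5063; 21 + 12.5063/60 = 21.2084383
  E ⇒ keep positive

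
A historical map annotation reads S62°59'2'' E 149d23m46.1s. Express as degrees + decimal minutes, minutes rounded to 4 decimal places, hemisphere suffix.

62° 59.0333′ S, 149° 23.7683′ E

Lat: seconds/60 = 0.03333; minutes = 59 + 0.03333 = 59.033333
Lon: seconds/60 = 0.76833; minutes = 23 + 0.76833 = 23.768333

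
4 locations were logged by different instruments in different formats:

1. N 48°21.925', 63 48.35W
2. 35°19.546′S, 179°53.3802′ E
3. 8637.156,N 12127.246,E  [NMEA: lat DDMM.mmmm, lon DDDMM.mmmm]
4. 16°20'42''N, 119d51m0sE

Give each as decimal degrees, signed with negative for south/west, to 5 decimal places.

Point 1:
  Lat: 48 + 21.925/60 = 48.365417
  N → positive
  Lon: 63 + 48.35/60 = 63.805833
  hemisphere W, so the sign is −
Point 2:
  φ: 35 + 19.546/60 = 35.325767
  hemisphere S, so the sign is −
  λ: 53.3802′ = 0.889670°; total 179.889670
  E ⇒ keep positive
Point 3:
  Lat: split at 2 digits → 86° and 37.156′; 86 + 37.156/60 = 86.619267
  N ⇒ keep positive
  Longitude: degrees = first 3 digits = 121, minutes = 27.246; 121 + 27.246/60 = 121.454100
  E ⇒ keep positive
Point 4:
  Lat: 20′ + 42″ = 20.70000′; 16 + 20.70000/60 = 16.345000
  N → positive
  Lon: 51′ + 0″ = 51.00000′; 119 + 51.00000/60 = 119.850000
  E → positive

1. 48.36542, -63.80583
2. -35.32577, 179.88967
3. 86.61927, 121.45410
4. 16.34500, 119.85000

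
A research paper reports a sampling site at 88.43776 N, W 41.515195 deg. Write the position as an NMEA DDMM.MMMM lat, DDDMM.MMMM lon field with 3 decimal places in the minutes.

φ: fractional part 0.437760 → 26.26560 minutes
Lon: minutes = (41.515195 − 41) × 60 = 30.91170

8826.266,N / 04130.912,W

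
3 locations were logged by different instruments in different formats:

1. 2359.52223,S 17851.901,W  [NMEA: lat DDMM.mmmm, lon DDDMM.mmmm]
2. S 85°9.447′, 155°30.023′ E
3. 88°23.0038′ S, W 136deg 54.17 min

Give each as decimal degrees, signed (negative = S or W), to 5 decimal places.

Point 1:
  φ: split at 2 digits → 23° and 59.52223′; 23 + 59.52223/60 = 23.992037
  S ⇒ negate
  Lon: split at 3 digits → 178° and 51.901′; 178 + 51.901/60 = 178.865017
  W ⇒ negate
Point 2:
  Lat: 85 + 9.447/60 = 85.157450
  S ⇒ negate
  λ: 30.023′ = 0.500383°; total 155.500383
  E → positive
Point 3:
  Latitude: 88 + 23.0038/60 = 88.383397
  hemisphere S, so the sign is −
  Lon: 54.17′ = 0.902833°; total 136.902833
  hemisphere W, so the sign is −

1. -23.99204, -178.86502
2. -85.15745, 155.50038
3. -88.38340, -136.90283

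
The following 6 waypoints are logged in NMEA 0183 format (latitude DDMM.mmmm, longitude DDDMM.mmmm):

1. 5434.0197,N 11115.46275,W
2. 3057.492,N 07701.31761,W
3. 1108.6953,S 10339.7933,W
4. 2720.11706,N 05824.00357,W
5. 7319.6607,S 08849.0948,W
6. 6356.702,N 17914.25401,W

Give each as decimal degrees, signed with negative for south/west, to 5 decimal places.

1. 54.56700, -111.25771
2. 30.95820, -77.02196
3. -11.14492, -103.66322
4. 27.33528, -58.40006
5. -73.32768, -88.81825
6. 63.94503, -179.23757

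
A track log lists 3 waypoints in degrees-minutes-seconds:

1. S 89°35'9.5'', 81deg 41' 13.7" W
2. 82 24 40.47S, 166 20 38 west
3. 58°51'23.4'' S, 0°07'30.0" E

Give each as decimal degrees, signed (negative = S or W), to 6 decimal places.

1. -89.585972, -81.687139
2. -82.411242, -166.343889
3. -58.856500, 0.125000

Point 1:
  φ: 35′ + 9.5″ = 35.15833′; 89 + 35.15833/60 = 89.5859722
  hemisphere S, so the sign is −
  Lon: 41′ + 13.7″ = 41.22833′; 81 + 41.22833/60 = 81.6871389
  W → negative
Point 2:
  Latitude: 82° + 24/60 + 40.47/3600 = 82 + 0.400000 + 0.011242 = 82.4112417
  hemisphere S, so the sign is −
  Lon: 20′ + 38″ = 20.63333′; 166 + 20.63333/60 = 166.3438889
  W ⇒ negate
Point 3:
  φ: 58° + 51/60 + 23.4/3600 = 58 + 0.850000 + 0.006500 = 58.8565000
  S ⇒ negate
  λ: 7′ + 30″ = 7.50000′; 0 + 7.50000/60 = 0.1250000
  E → positive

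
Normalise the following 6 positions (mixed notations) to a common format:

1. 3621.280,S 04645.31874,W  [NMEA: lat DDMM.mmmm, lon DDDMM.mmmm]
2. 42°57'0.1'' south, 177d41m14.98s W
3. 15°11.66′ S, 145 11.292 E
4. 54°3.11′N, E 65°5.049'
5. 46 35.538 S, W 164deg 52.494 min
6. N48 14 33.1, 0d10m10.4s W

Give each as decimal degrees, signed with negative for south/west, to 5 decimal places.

1. -36.35467, -46.75531
2. -42.95003, -177.68749
3. -15.19433, 145.18820
4. 54.05183, 65.08415
5. -46.59230, -164.87490
6. 48.24253, -0.16956

Point 1:
  φ: degrees = first 2 digits = 36, minutes = 21.28; 36 + 21.28/60 = 36.354667
  hemisphere S, so the sign is −
  Longitude: split at 3 digits → 046° and 45.31874′; 46 + 45.31874/60 = 46.755312
  W → negative
Point 2:
  φ: 42 + 57/60 + 0.1/3600 = 42.950028
  S → negative
  λ: 177° + 41/60 + 14.98/3600 = 177 + 0.683333 + 0.004161 = 177.687494
  hemisphere W, so the sign is −
Point 3:
  Lat: 11.66′ = 0.194333°; total 15.194333
  S ⇒ negate
  Longitude: 11.292′ = 0.188200°; total 145.188200
  E ⇒ keep positive
Point 4:
  Latitude: 3.11′ = 0.051833°; total 54.051833
  N ⇒ keep positive
  Longitude: 65 + 5.049/60 = 65.084150
  E ⇒ keep positive
Point 5:
  Lat: 35.538′ = 0.592300°; total 46.592300
  S ⇒ negate
  Lon: 52.494′ = 0.874900°; total 164.874900
  W ⇒ negate
Point 6:
  Lat: 48 + 14/60 + 33.1/3600 = 48.242528
  N → positive
  λ: 0 + 10/60 + 10.4/3600 = 0.169556
  W ⇒ negate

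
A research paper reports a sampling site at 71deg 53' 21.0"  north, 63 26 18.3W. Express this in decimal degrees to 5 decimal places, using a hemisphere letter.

Lat: 71° + 53/60 + 21/3600 = 71 + 0.883333 + 0.005833 = 71.889167
Lon: 63 + 26/60 + 18.3/3600 = 63.438417

71.88917° N, 63.43842° W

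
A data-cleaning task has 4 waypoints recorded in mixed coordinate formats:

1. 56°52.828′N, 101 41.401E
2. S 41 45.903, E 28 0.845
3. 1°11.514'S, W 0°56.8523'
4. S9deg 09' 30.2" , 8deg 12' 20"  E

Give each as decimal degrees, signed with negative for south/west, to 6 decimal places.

1. 56.880467, 101.690017
2. -41.765050, 28.014083
3. -1.191900, -0.947538
4. -9.158389, 8.205556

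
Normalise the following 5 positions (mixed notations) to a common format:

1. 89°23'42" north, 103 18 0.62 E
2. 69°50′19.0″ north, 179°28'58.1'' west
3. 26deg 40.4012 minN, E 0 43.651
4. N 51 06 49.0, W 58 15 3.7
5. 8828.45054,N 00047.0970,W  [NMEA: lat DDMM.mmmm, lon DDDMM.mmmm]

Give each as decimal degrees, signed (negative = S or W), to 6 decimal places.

Point 1:
  φ: 89 + 23/60 + 42/3600 = 89.3950000
  N → positive
  Lon: 103 + 18/60 + 0.62/3600 = 103.3001722
  E → positive
Point 2:
  Lat: 69° + 50/60 + 19/3600 = 69 + 0.833333 + 0.005278 = 69.8386111
  N ⇒ keep positive
  λ: 28′ + 58.1″ = 28.96833′; 179 + 28.96833/60 = 179.4828056
  W ⇒ negate
Point 3:
  φ: 40.4012′ = 0.673353°; total 26.6733533
  N ⇒ keep positive
  Lon: 43.651′ = 0.727517°; total 0.7275167
  E ⇒ keep positive
Point 4:
  φ: 51° + 6/60 + 49/3600 = 51 + 0.100000 + 0.013611 = 51.1136111
  N ⇒ keep positive
  Lon: 58 + 15/60 + 3.7/3600 = 58.2510278
  W ⇒ negate
Point 5:
  Lat: split at 2 digits → 88° and 28.45054′; 88 + 28.45054/60 = 88.4741757
  N ⇒ keep positive
  Lon: degrees = first 3 digits = 0, minutes = 47.097; 0 + 47.097/60 = 0.7849500
  W ⇒ negate

1. 89.395000, 103.300172
2. 69.838611, -179.482806
3. 26.673353, 0.727517
4. 51.113611, -58.251028
5. 88.474176, -0.784950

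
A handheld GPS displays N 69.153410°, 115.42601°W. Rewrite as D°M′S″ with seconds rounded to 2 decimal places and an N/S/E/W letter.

Lat: whole degrees 69; 9.20460′ → 9′ and 12.2760″
λ: 0.426010 × 60 = 25.56060′ → 25′, remainder × 60 = 33.6360″

69°09′12.28″ N, 115°25′33.64″ W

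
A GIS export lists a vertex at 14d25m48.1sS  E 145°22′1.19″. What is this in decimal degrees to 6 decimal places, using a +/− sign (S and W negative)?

-14.430028, 145.366997

φ: 25′ + 48.1″ = 25.80167′; 14 + 25.80167/60 = 14.4300278
hemisphere S, so the sign is −
Lon: 145 + 22/60 + 1.19/3600 = 145.3669972
E ⇒ keep positive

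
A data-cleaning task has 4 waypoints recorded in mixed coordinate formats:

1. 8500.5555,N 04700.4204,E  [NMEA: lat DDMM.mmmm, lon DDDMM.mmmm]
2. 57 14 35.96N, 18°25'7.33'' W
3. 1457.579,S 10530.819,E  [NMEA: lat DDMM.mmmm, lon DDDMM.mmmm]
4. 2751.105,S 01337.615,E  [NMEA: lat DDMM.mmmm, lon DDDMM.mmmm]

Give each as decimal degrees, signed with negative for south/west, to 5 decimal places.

1. 85.00926, 47.00701
2. 57.24332, -18.41870
3. -14.95965, 105.51365
4. -27.85175, 13.62692

Point 1:
  Lat: degrees = first 2 digits = 85, minutes = 0.5555; 85 + 0.5555/60 = 85.009258
  N → positive
  Lon: split at 3 digits → 047° and 0.4204′; 47 + 0.4204/60 = 47.007007
  E ⇒ keep positive
Point 2:
  Latitude: 57 + 14/60 + 35.96/3600 = 57.243322
  N → positive
  Longitude: 18° + 25/60 + 7.33/3600 = 18 + 0.416667 + 0.002036 = 18.418703
  hemisphere W, so the sign is −
Point 3:
  φ: split at 2 digits → 14° and 57.579′; 14 + 57.579/60 = 14.959650
  S ⇒ negate
  Lon: split at 3 digits → 105° and 30.819′; 105 + 30.819/60 = 105.513650
  E → positive
Point 4:
  Lat: degrees = first 2 digits = 27, minutes = 51.105; 27 + 51.105/60 = 27.851750
  S → negative
  Longitude: degrees = first 3 digits = 13, minutes = 37.615; 13 + 37.615/60 = 13.626917
  E → positive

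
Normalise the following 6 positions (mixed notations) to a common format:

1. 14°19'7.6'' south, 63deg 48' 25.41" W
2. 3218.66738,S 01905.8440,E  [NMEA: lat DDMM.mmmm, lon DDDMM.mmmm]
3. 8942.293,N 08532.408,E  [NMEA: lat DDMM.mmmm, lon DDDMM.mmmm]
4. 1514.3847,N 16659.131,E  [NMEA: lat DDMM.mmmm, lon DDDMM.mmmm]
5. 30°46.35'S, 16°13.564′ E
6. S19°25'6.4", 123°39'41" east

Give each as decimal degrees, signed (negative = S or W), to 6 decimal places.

Point 1:
  Latitude: 19′ + 7.6″ = 19.12667′; 14 + 19.12667/60 = 14.3187778
  hemisphere S, so the sign is −
  Lon: 48′ + 25.41″ = 48.42350′; 63 + 48.42350/60 = 63.8070583
  W ⇒ negate
Point 2:
  φ: split at 2 digits → 32° and 18.66738′; 32 + 18.66738/60 = 32.3111230
  hemisphere S, so the sign is −
  λ: degrees = first 3 digits = 19, minutes = 5.844; 19 + 5.844/60 = 19.0974000
  E ⇒ keep positive
Point 3:
  φ: degrees = first 2 digits = 89, minutes = 42.293; 89 + 42.293/60 = 89.7048833
  N ⇒ keep positive
  Longitude: split at 3 digits → 085° and 32.408′; 85 + 32.408/60 = 85.5401333
  E → positive
Point 4:
  Latitude: split at 2 digits → 15° and 14.3847′; 15 + 14.3847/60 = 15.2397450
  N → positive
  Lon: split at 3 digits → 166° and 59.131′; 166 + 59.131/60 = 166.9855167
  E → positive
Point 5:
  Lat: 46.35′ = 0.772500°; total 30.7725000
  S → negative
  λ: 16 + 13.564/60 = 16.2260667
  E → positive
Point 6:
  φ: 25′ + 6.4″ = 25.10667′; 19 + 25.10667/60 = 19.4184444
  S ⇒ negate
  λ: 39′ + 41″ = 39.68333′; 123 + 39.68333/60 = 123.6613889
  E ⇒ keep positive

1. -14.318778, -63.807058
2. -32.311123, 19.097400
3. 89.704883, 85.540133
4. 15.239745, 166.985517
5. -30.772500, 16.226067
6. -19.418444, 123.661389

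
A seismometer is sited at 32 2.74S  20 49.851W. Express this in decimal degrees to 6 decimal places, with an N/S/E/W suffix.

Lat: 32 + 2.74/60 = 32.0456667
Longitude: 20 + 49.851/60 = 20.8308500

32.045667° S, 20.830850° W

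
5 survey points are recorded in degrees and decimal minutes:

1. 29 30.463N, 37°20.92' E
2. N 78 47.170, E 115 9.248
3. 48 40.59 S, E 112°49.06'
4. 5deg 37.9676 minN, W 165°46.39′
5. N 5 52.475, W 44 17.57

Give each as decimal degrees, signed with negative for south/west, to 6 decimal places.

Point 1:
  Latitude: 30.463′ = 0.507717°; total 29.5077167
  N → positive
  Longitude: 37 + 20.92/60 = 37.3486667
  E → positive
Point 2:
  Lat: 78 + 47.17/60 = 78.7861667
  N → positive
  Lon: 115 + 9.248/60 = 115.1541333
  E ⇒ keep positive
Point 3:
  Latitude: 48 + 40.59/60 = 48.6765000
  S ⇒ negate
  Lon: 49.06′ = 0.817667°; total 112.8176667
  E → positive
Point 4:
  φ: 5 + 37.9676/60 = 5.6327933
  N ⇒ keep positive
  Lon: 165 + 46.39/60 = 165.7731667
  hemisphere W, so the sign is −
Point 5:
  Lat: 5 + 52.475/60 = 5.8745833
  N ⇒ keep positive
  Longitude: 17.57′ = 0.292833°; total 44.2928333
  W ⇒ negate

1. 29.507717, 37.348667
2. 78.786167, 115.154133
3. -48.676500, 112.817667
4. 5.632793, -165.773167
5. 5.874583, -44.292833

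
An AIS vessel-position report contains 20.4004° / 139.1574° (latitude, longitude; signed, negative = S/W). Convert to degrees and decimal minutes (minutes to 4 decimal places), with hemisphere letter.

Latitude: fractional part 0.400400 → 24.024000 minutes
λ: 139° + 0.157400 × 60 = 139° 9.444000′

20° 24.0240′ N, 139° 9.4440′ E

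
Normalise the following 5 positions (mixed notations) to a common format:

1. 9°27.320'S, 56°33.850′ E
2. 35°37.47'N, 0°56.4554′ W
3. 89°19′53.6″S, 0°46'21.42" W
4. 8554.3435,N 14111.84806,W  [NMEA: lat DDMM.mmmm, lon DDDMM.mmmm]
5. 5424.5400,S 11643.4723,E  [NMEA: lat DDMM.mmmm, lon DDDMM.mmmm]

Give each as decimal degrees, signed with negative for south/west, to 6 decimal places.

Point 1:
  Latitude: 9 + 27.32/60 = 9.4553333
  S → negative
  Longitude: 33.85′ = 0.564167°; total 56.5641667
  E → positive
Point 2:
  φ: 35 + 37.47/60 = 35.6245000
  N → positive
  Longitude: 56.4554′ = 0.940923°; total 0.9409233
  W → negative
Point 3:
  Lat: 19′ + 53.6″ = 19.89333′; 89 + 19.89333/60 = 89.3315556
  S ⇒ negate
  λ: 0° + 46/60 + 21.42/3600 = 0 + 0.766667 + 0.005950 = 0.7726167
  W ⇒ negate
Point 4:
  Lat: degrees = first 2 digits = 85, minutes = 54.3435; 85 + 54.3435/60 = 85.9057250
  N ⇒ keep positive
  Longitude: split at 3 digits → 141° and 11.84806′; 141 + 11.84806/60 = 141.1974677
  hemisphere W, so the sign is −
Point 5:
  Latitude: degrees = first 2 digits = 54, minutes = 24.54; 54 + 24.54/60 = 54.4090000
  S → negative
  Lon: split at 3 digits → 116° and 43.4723′; 116 + 43.4723/60 = 116.7245383
  E → positive

1. -9.455333, 56.564167
2. 35.624500, -0.940923
3. -89.331556, -0.772617
4. 85.905725, -141.197468
5. -54.409000, 116.724538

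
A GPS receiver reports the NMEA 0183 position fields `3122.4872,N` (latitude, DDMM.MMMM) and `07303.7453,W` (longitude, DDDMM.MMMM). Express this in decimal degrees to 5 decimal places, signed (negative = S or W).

Lat: degrees = first 2 digits = 31, minutes = 22.4872; 31 + 22.4872/60 = 31.374787
N → positive
Longitude: split at 3 digits → 073° and 3.7453′; 73 + 3.7453/60 = 73.062422
W ⇒ negate

31.37479, -73.06242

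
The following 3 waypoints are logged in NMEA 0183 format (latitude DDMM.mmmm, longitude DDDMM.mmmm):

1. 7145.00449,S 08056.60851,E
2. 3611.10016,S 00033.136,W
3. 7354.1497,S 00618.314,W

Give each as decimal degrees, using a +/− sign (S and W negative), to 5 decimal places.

Point 1:
  φ: degrees = first 2 digits = 71, minutes = 45.00449; 71 + 45.00449/60 = 71.750075
  S ⇒ negate
  Longitude: split at 3 digits → 080° and 56.60851′; 80 + 56.60851/60 = 80.943475
  E ⇒ keep positive
Point 2:
  Latitude: split at 2 digits → 36° and 11.10016′; 36 + 11.10016/60 = 36.185003
  S → negative
  Lon: split at 3 digits → 000° and 33.136′; 0 + 33.136/60 = 0.552267
  W → negative
Point 3:
  φ: degrees = first 2 digits = 73, minutes = 54.1497; 73 + 54.1497/60 = 73.902495
  S → negative
  Longitude: degrees = first 3 digits = 6, minutes = 18.314; 6 + 18.314/60 = 6.305233
  W → negative

1. -71.75007, 80.94348
2. -36.18500, -0.55227
3. -73.90250, -6.30523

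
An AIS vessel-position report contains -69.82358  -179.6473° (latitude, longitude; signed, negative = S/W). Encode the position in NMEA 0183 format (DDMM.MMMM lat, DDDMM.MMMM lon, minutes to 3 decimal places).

Latitude is negative → S; |value| = 69.823580
Lat: 69° + 0.823580 × 60 = 69° 49.41480′
Longitude is negative → W; |value| = 179.647300
Lon: fractional part 0.647300 → 38.83800 minutes

6949.415,S / 17938.838,W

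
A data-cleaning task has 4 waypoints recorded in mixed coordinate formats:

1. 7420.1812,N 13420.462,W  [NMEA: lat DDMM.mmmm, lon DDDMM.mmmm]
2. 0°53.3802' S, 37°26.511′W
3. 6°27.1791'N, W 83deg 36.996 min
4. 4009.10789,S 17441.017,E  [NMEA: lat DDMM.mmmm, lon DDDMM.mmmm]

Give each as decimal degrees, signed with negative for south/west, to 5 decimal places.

1. 74.33635, -134.34103
2. -0.88967, -37.44185
3. 6.45299, -83.61660
4. -40.15180, 174.68362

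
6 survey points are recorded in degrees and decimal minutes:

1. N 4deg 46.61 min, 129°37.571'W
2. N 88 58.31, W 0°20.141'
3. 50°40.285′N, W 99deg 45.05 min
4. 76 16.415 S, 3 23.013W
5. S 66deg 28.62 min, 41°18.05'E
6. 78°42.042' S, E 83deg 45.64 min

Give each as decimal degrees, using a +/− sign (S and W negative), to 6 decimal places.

1. 4.776833, -129.626183
2. 88.971833, -0.335683
3. 50.671417, -99.750833
4. -76.273583, -3.383550
5. -66.477000, 41.300833
6. -78.700700, 83.760667

Point 1:
  Latitude: 4 + 46.61/60 = 4.7768333
  N ⇒ keep positive
  Lon: 37.571′ = 0.626183°; total 129.6261833
  W → negative
Point 2:
  φ: 58.31′ = 0.971833°; total 88.9718333
  N → positive
  Lon: 0 + 20.141/60 = 0.3356833
  hemisphere W, so the sign is −
Point 3:
  φ: 40.285′ = 0.671417°; total 50.6714167
  N → positive
  λ: 99 + 45.05/60 = 99.7508333
  W → negative
Point 4:
  Lat: 76 + 16.415/60 = 76.2735833
  S ⇒ negate
  Longitude: 3 + 23.013/60 = 3.3835500
  hemisphere W, so the sign is −
Point 5:
  Latitude: 28.62′ = 0.477000°; total 66.4770000
  S → negative
  λ: 18.05′ = 0.300833°; total 41.3008333
  E ⇒ keep positive
Point 6:
  Latitude: 42.042′ = 0.700700°; total 78.7007000
  S → negative
  Lon: 83 + 45.64/60 = 83.7606667
  E → positive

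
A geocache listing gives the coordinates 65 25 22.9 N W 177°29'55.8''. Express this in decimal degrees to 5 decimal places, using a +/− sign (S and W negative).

φ: 65 + 25/60 + 22.9/3600 = 65.423028
N ⇒ keep positive
λ: 177° + 29/60 + 55.8/3600 = 177 + 0.483333 + 0.015500 = 177.498833
W → negative

65.42303, -177.49883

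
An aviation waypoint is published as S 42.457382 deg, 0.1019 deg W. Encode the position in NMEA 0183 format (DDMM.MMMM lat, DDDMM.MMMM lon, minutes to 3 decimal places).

Lat: minutes = (42.457382 − 42) × 60 = 27.44292
λ: minutes = (0.101900 − 0) × 60 = 6.11400

4227.443,S / 00006.114,W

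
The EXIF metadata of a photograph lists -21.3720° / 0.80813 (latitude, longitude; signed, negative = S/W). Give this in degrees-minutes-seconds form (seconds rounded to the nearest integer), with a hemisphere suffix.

Latitude is negative → S; |value| = 21.372000
Lat: 0.372000 × 60 = 22.32000′ → 22′, remainder × 60 = 19.20″
Lon: 0.808130° → 48.48780′; 0.48780 × 60 = 29.27″

21°22′19″ S, 0°48′29″ E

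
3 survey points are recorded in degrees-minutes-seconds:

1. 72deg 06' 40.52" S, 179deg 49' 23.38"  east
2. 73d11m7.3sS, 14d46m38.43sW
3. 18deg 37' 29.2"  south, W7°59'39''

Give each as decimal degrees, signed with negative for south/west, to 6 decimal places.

1. -72.111256, 179.823161
2. -73.185361, -14.777342
3. -18.624778, -7.994167

Point 1:
  φ: 6′ + 40.52″ = 6.67533′; 72 + 6.67533/60 = 72.1112556
  hemisphere S, so the sign is −
  Lon: 179 + 49/60 + 23.38/3600 = 179.8231611
  E → positive
Point 2:
  φ: 73 + 11/60 + 7.3/3600 = 73.1853611
  S ⇒ negate
  λ: 14 + 46/60 + 38.43/3600 = 14.7773417
  hemisphere W, so the sign is −
Point 3:
  Latitude: 18° + 37/60 + 29.2/3600 = 18 + 0.616667 + 0.008111 = 18.6247778
  S ⇒ negate
  λ: 7° + 59/60 + 39/3600 = 7 + 0.983333 + 0.010833 = 7.9941667
  hemisphere W, so the sign is −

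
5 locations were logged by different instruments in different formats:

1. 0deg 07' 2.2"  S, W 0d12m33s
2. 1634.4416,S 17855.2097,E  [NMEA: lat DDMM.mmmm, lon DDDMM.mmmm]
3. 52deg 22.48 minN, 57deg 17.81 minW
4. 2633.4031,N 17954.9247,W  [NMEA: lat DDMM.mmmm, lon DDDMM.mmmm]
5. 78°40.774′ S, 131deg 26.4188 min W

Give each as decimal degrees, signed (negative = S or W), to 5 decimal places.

1. -0.11728, -0.20917
2. -16.57403, 178.92016
3. 52.37467, -57.29683
4. 26.55672, -179.91541
5. -78.67957, -131.44031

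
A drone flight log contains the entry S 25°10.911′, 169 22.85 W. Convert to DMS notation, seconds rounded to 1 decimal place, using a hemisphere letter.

φ: 10.91100′ → 10′ and 0.91100 × 60 = 54.660″
Lon: 22.85000′ → 22′ and 0.85000 × 60 = 51.000″

25°10′54.7″ S, 169°22′51.0″ W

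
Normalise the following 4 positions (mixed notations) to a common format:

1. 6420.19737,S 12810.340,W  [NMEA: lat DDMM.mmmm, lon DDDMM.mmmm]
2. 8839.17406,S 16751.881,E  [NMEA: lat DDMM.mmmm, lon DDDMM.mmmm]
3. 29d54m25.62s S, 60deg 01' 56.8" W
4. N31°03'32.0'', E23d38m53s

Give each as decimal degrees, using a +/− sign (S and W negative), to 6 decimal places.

1. -64.336623, -128.172333
2. -88.652901, 167.864683
3. -29.907117, -60.032444
4. 31.058889, 23.648056

Point 1:
  φ: degrees = first 2 digits = 64, minutes = 20.19737; 64 + 20.19737/60 = 64.3366228
  S ⇒ negate
  λ: split at 3 digits → 128° and 10.34′; 128 + 10.34/60 = 128.1723333
  W ⇒ negate
Point 2:
  Latitude: degrees = first 2 digits = 88, minutes = 39.17406; 88 + 39.17406/60 = 88.6529010
  hemisphere S, so the sign is −
  Lon: split at 3 digits → 167° and 51.881′; 167 + 51.881/60 = 167.8646833
  E → positive
Point 3:
  Latitude: 29° + 54/60 + 25.62/3600 = 29 + 0.900000 + 0.007117 = 29.9071167
  hemisphere S, so the sign is −
  Lon: 1′ + 56.8″ = 1.94667′; 60 + 1.94667/60 = 60.0324444
  hemisphere W, so the sign is −
Point 4:
  Lat: 31 + 3/60 + 32/3600 = 31.0588889
  N → positive
  Longitude: 38′ + 53″ = 38.88333′; 23 + 38.88333/60 = 23.6480556
  E ⇒ keep positive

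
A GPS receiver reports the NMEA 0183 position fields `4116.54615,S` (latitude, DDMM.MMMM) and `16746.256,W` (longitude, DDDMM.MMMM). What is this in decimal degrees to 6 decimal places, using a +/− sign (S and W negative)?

Latitude: degrees = first 2 digits = 41, minutes = 16.54615; 41 + 16.54615/60 = 41.2757692
S ⇒ negate
Longitude: degrees = first 3 digits = 167, minutes = 46.256; 167 + 46.256/60 = 167.7709333
W → negative

-41.275769, -167.770933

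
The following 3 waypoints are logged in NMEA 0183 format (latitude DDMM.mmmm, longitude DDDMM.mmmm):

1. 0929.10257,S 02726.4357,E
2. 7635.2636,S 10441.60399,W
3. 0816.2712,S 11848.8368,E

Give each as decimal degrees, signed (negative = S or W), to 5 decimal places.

1. -9.48504, 27.44060
2. -76.58773, -104.69340
3. -8.27119, 118.81395

Point 1:
  Latitude: split at 2 digits → 09° and 29.10257′; 9 + 29.10257/60 = 9.485043
  S → negative
  Lon: split at 3 digits → 027° and 26.4357′; 27 + 26.4357/60 = 27.440595
  E → positive
Point 2:
  Latitude: degrees = first 2 digits = 76, minutes = 35.2636; 76 + 35.2636/60 = 76.587727
  S → negative
  λ: split at 3 digits → 104° and 41.60399′; 104 + 41.60399/60 = 104.693400
  W → negative
Point 3:
  Latitude: split at 2 digits → 08° and 16.2712′; 8 + 16.2712/60 = 8.271187
  S → negative
  Longitude: degrees = first 3 digits = 118, minutes = 48.8368; 118 + 48.8368/60 = 118.813947
  E → positive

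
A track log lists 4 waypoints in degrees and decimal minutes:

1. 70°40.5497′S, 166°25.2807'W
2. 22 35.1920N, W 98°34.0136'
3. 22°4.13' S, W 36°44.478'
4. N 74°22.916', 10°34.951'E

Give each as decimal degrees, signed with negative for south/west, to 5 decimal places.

Point 1:
  φ: 40.5497′ = 0.675828°; total 70.675828
  hemisphere S, so the sign is −
  λ: 25.2807′ = 0.421345°; total 166.421345
  W → negative
Point 2:
  Lat: 22 + 35.192/60 = 22.586533
  N → positive
  Longitude: 98 + 34.0136/60 = 98.566893
  W → negative
Point 3:
  Latitude: 22 + 4.13/60 = 22.068833
  S ⇒ negate
  Longitude: 44.478′ = 0.741300°; total 36.741300
  W ⇒ negate
Point 4:
  φ: 22.916′ = 0.381933°; total 74.381933
  N → positive
  Longitude: 10 + 34.951/60 = 10.582517
  E → positive

1. -70.67583, -166.42135
2. 22.58653, -98.56689
3. -22.06883, -36.74130
4. 74.38193, 10.58252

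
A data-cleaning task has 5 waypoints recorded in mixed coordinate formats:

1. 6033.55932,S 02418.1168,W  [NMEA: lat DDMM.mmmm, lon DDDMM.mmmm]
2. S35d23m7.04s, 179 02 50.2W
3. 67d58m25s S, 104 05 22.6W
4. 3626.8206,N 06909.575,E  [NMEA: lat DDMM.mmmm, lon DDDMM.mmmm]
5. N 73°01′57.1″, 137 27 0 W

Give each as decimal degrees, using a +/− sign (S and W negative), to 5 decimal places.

Point 1:
  Lat: split at 2 digits → 60° and 33.55932′; 60 + 33.55932/60 = 60.559322
  hemisphere S, so the sign is −
  Longitude: degrees = first 3 digits = 24, minutes = 18.1168; 24 + 18.1168/60 = 24.301947
  W → negative
Point 2:
  φ: 23′ + 7.04″ = 23.11733′; 35 + 23.11733/60 = 35.385289
  S ⇒ negate
  Lon: 179 + 2/60 + 50.2/3600 = 179.047278
  W → negative
Point 3:
  Lat: 67 + 58/60 + 25/3600 = 67.973611
  S → negative
  λ: 104 + 5/60 + 22.6/3600 = 104.089611
  hemisphere W, so the sign is −
Point 4:
  Latitude: degrees = first 2 digits = 36, minutes = 26.8206; 36 + 26.8206/60 = 36.447010
  N → positive
  λ: split at 3 digits → 069° and 9.575′; 69 + 9.575/60 = 69.159583
  E → positive
Point 5:
  Lat: 1′ + 57.1″ = 1.95167′; 73 + 1.95167/60 = 73.032528
  N → positive
  Lon: 27′ + 0″ = 27.00000′; 137 + 27.00000/60 = 137.450000
  W → negative

1. -60.55932, -24.30195
2. -35.38529, -179.04728
3. -67.97361, -104.08961
4. 36.44701, 69.15958
5. 73.03253, -137.45000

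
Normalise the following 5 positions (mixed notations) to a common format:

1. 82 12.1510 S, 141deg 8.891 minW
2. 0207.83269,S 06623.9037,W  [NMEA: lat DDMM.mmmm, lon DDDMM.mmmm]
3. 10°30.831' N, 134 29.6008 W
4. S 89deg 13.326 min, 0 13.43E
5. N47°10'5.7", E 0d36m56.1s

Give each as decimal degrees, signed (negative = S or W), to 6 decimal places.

1. -82.202517, -141.148183
2. -2.130545, -66.398395
3. 10.513850, -134.493347
4. -89.222100, 0.223833
5. 47.168250, 0.615583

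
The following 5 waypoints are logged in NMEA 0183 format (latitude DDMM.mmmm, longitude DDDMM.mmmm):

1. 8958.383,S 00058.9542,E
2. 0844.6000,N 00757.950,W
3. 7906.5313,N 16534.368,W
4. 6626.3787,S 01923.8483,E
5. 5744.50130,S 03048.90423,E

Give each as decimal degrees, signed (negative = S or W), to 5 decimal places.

Point 1:
  φ: degrees = first 2 digits = 89, minutes = 58.383; 89 + 58.383/60 = 89.973050
  S → negative
  Lon: split at 3 digits → 000° and 58.9542′; 0 + 58.9542/60 = 0.982570
  E → positive
Point 2:
  Latitude: split at 2 digits → 08° and 44.6′; 8 + 44.6/60 = 8.743333
  N → positive
  Lon: degrees = first 3 digits = 7, minutes = 57.95; 7 + 57.95/60 = 7.965833
  hemisphere W, so the sign is −
Point 3:
  φ: degrees = first 2 digits = 79, minutes = 6.5313; 79 + 6.5313/60 = 79.108855
  N → positive
  Longitude: split at 3 digits → 165° and 34.368′; 165 + 34.368/60 = 165.572800
  W ⇒ negate
Point 4:
  φ: split at 2 digits → 66° and 26.3787′; 66 + 26.3787/60 = 66.439645
  hemisphere S, so the sign is −
  λ: degrees = first 3 digits = 19, minutes = 23.8483; 19 + 23.8483/60 = 19.397472
  E → positive
Point 5:
  Latitude: split at 2 digits → 57° and 44.5013′; 57 + 44.5013/60 = 57.741688
  S ⇒ negate
  Longitude: split at 3 digits → 030° and 48.90423′; 30 + 48.90423/60 = 30.815071
  E ⇒ keep positive

1. -89.97305, 0.98257
2. 8.74333, -7.96583
3. 79.10886, -165.57280
4. -66.43965, 19.39747
5. -57.74169, 30.81507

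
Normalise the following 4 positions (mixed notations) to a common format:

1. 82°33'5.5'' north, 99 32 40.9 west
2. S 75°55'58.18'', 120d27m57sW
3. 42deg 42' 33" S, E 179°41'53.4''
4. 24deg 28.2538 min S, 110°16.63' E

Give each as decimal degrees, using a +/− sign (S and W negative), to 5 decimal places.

Point 1:
  Latitude: 82 + 33/60 + 5.5/3600 = 82.551528
  N ⇒ keep positive
  λ: 99° + 32/60 + 40.9/3600 = 99 + 0.533333 + 0.011361 = 99.544694
  hemisphere W, so the sign is −
Point 2:
  Lat: 75 + 55/60 + 58.18/3600 = 75.932828
  hemisphere S, so the sign is −
  Longitude: 120° + 27/60 + 57/3600 = 120 + 0.450000 + 0.015833 = 120.465833
  W ⇒ negate
Point 3:
  Latitude: 42° + 42/60 + 33/3600 = 42 + 0.700000 + 0.009167 = 42.709167
  hemisphere S, so the sign is −
  Lon: 179° + 41/60 + 53.4/3600 = 179 + 0.683333 + 0.014833 = 179.698167
  E ⇒ keep positive
Point 4:
  Latitude: 24 + 28.2538/60 = 24.470897
  S → negative
  Lon: 16.63′ = 0.277167°; total 110.277167
  E ⇒ keep positive

1. 82.55153, -99.54469
2. -75.93283, -120.46583
3. -42.70917, 179.69817
4. -24.47090, 110.27717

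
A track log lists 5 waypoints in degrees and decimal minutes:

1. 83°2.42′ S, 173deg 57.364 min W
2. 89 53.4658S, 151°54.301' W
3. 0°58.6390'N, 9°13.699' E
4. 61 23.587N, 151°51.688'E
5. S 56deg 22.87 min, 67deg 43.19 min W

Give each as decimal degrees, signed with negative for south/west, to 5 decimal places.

1. -83.04033, -173.95607
2. -89.89110, -151.90502
3. 0.97732, 9.22832
4. 61.39312, 151.86147
5. -56.38117, -67.71983

Point 1:
  Latitude: 2.42′ = 0.040333°; total 83.040333
  S → negative
  Longitude: 173 + 57.364/60 = 173.956067
  W ⇒ negate
Point 2:
  Latitude: 89 + 53.4658/60 = 89.891097
  hemisphere S, so the sign is −
  Longitude: 54.301′ = 0.905017°; total 151.905017
  W → negative
Point 3:
  Lat: 0 + 58.639/60 = 0.977317
  N → positive
  Longitude: 13.699′ = 0.228317°; total 9.228317
  E → positive
Point 4:
  Latitude: 61 + 23.587/60 = 61.393117
  N → positive
  Longitude: 51.688′ = 0.861467°; total 151.861467
  E ⇒ keep positive
Point 5:
  φ: 22.87′ = 0.381167°; total 56.381167
  hemisphere S, so the sign is −
  Longitude: 67 + 43.19/60 = 67.719833
  W ⇒ negate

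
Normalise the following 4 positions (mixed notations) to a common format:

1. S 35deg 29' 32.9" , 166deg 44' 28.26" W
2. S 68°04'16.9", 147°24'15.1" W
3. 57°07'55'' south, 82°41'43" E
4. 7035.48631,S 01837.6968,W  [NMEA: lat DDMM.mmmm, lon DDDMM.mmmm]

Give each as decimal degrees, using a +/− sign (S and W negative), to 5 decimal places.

1. -35.49247, -166.74118
2. -68.07136, -147.40419
3. -57.13194, 82.69528
4. -70.59144, -18.62828

Point 1:
  Lat: 29′ + 32.9″ = 29.54833′; 35 + 29.54833/60 = 35.492472
  S → negative
  λ: 166 + 44/60 + 28.26/3600 = 166.741183
  W ⇒ negate
Point 2:
  Lat: 68° + 4/60 + 16.9/3600 = 68 + 0.066667 + 0.004694 = 68.071361
  S → negative
  λ: 24′ + 15.1″ = 24.25167′; 147 + 24.25167/60 = 147.404194
  hemisphere W, so the sign is −
Point 3:
  Latitude: 57° + 7/60 + 55/3600 = 57 + 0.116667 + 0.015278 = 57.131944
  hemisphere S, so the sign is −
  Longitude: 82 + 41/60 + 43/3600 = 82.695278
  E → positive
Point 4:
  Latitude: split at 2 digits → 70° and 35.48631′; 70 + 35.48631/60 = 70.591439
  S → negative
  Longitude: degrees = first 3 digits = 18, minutes = 37.6968; 18 + 37.6968/60 = 18.628280
  W → negative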